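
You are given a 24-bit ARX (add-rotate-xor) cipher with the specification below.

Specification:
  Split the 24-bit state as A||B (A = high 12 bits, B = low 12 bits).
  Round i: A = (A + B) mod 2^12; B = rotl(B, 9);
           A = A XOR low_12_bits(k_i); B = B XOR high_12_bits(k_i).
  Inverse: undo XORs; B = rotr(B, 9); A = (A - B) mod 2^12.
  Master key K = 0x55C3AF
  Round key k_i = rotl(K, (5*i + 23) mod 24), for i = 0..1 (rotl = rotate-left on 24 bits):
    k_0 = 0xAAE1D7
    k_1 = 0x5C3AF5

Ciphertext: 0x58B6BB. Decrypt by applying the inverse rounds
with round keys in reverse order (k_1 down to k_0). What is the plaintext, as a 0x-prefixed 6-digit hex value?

0x6F2B78

s_0 = ciphertext = 0x58B6BB
s_1 = InvRound(s_0, k_1) = 0x3BDBC1
s_2 = InvRound(s_1, k_0) = 0x6F2B78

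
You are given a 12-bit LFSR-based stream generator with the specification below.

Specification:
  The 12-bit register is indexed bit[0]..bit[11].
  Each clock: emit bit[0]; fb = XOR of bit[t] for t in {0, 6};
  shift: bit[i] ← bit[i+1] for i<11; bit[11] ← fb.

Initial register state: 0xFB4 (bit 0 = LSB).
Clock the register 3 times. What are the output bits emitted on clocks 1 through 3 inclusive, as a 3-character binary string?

reg_0 = 0xFB4
clock 1: out=0, reg = 0x7DA
clock 2: out=0, reg = 0xBED
clock 3: out=1, reg = 0x5F6

001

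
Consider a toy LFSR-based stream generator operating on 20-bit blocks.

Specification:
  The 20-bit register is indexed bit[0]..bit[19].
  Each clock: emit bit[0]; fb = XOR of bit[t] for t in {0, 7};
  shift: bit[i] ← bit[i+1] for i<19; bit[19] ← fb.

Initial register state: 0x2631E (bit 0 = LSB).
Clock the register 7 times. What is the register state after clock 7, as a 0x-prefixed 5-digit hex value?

0xB04C6

reg_0 = 0x2631E
clock 1: out=0, reg = 0x1318F
clock 2: out=1, reg = 0x098C7
clock 3: out=1, reg = 0x04C63
clock 4: out=1, reg = 0x82631
clock 5: out=1, reg = 0xC1318
clock 6: out=0, reg = 0x6098C
clock 7: out=0, reg = 0xB04C6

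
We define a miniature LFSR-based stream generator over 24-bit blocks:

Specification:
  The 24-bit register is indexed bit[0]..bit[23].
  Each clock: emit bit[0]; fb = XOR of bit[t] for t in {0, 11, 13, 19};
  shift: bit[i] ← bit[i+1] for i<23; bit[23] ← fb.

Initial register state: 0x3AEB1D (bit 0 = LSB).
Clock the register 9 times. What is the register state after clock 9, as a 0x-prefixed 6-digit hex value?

reg_0 = 0x3AEB1D
clock 1: out=1, reg = 0x1D758E
clock 2: out=0, reg = 0x0EBAC7
clock 3: out=1, reg = 0x075D63
clock 4: out=1, reg = 0x03AEB1
clock 5: out=1, reg = 0x81D758
clock 6: out=0, reg = 0x40EBAC
clock 7: out=0, reg = 0x2075D6
clock 8: out=0, reg = 0x903AEB
clock 9: out=1, reg = 0xC81D75

0xC81D75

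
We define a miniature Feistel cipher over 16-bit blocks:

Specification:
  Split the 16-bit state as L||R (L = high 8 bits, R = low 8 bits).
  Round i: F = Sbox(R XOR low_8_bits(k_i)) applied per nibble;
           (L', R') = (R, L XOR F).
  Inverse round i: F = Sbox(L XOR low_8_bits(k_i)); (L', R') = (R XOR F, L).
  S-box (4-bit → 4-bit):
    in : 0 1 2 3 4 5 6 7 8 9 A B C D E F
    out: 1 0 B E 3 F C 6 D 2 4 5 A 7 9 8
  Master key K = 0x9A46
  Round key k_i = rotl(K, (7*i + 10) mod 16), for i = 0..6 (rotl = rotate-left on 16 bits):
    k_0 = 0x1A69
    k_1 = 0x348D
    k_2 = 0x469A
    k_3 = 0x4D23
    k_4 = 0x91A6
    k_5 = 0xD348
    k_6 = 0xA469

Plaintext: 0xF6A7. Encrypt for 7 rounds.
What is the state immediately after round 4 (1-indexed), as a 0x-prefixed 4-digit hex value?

s_0 = plaintext = 0xF6A7
s_1 = Round(s_0, k_0) = 0xA75F
s_2 = Round(s_1, k_1) = 0x5FDC
s_3 = Round(s_2, k_2) = 0xDC63
s_4 = Round(s_3, k_3) = 0x63ED
s_5 = Round(s_4, k_4) = 0xED56
s_6 = Round(s_5, k_5) = 0x56E4
s_7 = Round(s_6, k_6) = 0xE481

0x63ED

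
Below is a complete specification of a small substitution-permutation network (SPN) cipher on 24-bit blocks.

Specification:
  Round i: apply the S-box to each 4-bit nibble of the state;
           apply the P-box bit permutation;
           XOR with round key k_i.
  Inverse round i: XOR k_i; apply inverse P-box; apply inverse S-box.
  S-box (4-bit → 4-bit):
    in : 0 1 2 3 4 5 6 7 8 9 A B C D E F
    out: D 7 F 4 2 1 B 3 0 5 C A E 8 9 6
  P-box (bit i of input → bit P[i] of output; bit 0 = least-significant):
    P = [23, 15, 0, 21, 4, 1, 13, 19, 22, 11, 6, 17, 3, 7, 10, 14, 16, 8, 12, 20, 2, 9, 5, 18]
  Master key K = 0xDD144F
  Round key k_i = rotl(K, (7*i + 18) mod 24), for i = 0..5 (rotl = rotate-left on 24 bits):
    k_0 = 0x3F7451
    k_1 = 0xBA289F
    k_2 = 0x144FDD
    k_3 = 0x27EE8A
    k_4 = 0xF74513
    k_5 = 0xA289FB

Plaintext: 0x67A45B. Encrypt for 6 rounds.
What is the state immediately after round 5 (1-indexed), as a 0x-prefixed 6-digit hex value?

s_0 = plaintext = 0x67A45B
s_1 = Round(s_0, k_0) = 0x1ABB45
s_2 = Round(s_1, k_1) = 0x287239
s_3 = Round(s_2, k_2) = 0xD26530
s_4 = Round(s_3, k_3) = 0xD29F03
s_5 = Round(s_4, k_4) = 0xEA784A
s_6 = Round(s_5, k_5) = 0x969974

0xEA784A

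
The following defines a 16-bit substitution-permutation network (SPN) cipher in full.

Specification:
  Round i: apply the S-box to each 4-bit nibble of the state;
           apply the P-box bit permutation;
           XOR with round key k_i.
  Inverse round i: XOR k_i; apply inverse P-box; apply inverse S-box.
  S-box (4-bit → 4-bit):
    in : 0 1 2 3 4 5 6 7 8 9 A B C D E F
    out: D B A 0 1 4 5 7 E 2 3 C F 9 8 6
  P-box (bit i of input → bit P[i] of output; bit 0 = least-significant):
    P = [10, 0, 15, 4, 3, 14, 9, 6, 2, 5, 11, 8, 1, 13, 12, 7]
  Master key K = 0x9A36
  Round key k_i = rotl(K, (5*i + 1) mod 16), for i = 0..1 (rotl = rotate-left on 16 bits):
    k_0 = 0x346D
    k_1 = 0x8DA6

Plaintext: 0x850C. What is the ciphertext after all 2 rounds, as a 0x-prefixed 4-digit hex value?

0xBB42

s_0 = plaintext = 0x850C
s_1 = Round(s_0, k_0) = 0x8AB4
s_2 = Round(s_1, k_1) = 0xBB42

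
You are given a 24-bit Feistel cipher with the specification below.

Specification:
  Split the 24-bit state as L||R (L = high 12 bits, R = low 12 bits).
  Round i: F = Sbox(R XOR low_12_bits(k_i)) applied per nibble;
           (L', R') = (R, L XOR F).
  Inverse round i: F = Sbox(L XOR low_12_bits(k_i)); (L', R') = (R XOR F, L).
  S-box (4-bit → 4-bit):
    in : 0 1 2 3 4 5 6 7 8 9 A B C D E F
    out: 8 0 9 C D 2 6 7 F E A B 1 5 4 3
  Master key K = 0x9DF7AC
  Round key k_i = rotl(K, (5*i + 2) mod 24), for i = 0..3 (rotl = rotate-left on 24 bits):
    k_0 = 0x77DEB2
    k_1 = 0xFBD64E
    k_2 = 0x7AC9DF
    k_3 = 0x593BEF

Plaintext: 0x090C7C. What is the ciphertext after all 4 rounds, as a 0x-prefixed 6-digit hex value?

s_0 = plaintext = 0x090C7C
s_1 = Round(s_0, k_0) = 0xC7C984
s_2 = Round(s_1, k_1) = 0x984F66
s_3 = Round(s_2, k_2) = 0xF66F3A
s_4 = Round(s_3, k_3) = 0xF3A234

0xF3A234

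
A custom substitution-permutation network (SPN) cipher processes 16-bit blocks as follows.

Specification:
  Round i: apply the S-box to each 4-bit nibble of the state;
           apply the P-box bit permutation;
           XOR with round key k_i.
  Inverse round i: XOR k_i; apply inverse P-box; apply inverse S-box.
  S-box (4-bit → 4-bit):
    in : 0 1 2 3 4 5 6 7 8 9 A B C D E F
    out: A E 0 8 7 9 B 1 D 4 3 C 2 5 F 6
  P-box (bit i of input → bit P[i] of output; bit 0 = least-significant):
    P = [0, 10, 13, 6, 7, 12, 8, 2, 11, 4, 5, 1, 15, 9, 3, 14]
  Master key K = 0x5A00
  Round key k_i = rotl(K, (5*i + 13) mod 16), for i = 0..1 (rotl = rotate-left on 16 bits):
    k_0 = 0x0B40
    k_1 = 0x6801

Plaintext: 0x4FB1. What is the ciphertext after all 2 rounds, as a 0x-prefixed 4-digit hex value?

0xEE15

s_0 = plaintext = 0x4FB1
s_1 = Round(s_0, k_0) = 0xAC3C
s_2 = Round(s_1, k_1) = 0xEE15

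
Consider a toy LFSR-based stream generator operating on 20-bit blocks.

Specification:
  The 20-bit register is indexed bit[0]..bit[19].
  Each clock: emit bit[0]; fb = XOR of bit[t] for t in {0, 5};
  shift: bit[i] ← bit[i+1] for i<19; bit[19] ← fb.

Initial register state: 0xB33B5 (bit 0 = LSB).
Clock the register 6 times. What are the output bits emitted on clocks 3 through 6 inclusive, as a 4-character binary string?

reg_0 = 0xB33B5
clock 1: out=1, reg = 0x599DA
clock 2: out=0, reg = 0x2CCED
clock 3: out=1, reg = 0x16676
clock 4: out=0, reg = 0x8B33B
clock 5: out=1, reg = 0x4599D
clock 6: out=1, reg = 0xA2CCE

1011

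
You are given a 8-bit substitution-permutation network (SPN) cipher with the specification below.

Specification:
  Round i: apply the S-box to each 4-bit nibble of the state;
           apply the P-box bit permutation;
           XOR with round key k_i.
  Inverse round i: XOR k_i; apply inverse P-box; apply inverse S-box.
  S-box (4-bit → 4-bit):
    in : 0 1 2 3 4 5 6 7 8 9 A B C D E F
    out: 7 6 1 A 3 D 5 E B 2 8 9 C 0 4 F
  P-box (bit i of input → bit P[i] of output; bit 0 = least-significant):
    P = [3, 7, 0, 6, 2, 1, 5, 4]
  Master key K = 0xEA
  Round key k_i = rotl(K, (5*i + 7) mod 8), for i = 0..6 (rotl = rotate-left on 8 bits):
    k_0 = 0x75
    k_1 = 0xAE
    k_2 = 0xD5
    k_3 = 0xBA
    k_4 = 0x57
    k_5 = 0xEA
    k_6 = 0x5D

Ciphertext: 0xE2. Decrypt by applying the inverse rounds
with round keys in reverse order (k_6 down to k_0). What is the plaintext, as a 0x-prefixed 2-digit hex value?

0xA2

s_0 = ciphertext = 0xE2
s_1 = InvRound(s_0, k_6) = 0xF0
s_2 = InvRound(s_1, k_5) = 0x32
s_3 = InvRound(s_2, k_4) = 0x6C
s_4 = InvRound(s_3, k_3) = 0x83
s_5 = InvRound(s_4, k_2) = 0x8A
s_6 = InvRound(s_5, k_1) = 0x6D
s_7 = InvRound(s_6, k_0) = 0xA2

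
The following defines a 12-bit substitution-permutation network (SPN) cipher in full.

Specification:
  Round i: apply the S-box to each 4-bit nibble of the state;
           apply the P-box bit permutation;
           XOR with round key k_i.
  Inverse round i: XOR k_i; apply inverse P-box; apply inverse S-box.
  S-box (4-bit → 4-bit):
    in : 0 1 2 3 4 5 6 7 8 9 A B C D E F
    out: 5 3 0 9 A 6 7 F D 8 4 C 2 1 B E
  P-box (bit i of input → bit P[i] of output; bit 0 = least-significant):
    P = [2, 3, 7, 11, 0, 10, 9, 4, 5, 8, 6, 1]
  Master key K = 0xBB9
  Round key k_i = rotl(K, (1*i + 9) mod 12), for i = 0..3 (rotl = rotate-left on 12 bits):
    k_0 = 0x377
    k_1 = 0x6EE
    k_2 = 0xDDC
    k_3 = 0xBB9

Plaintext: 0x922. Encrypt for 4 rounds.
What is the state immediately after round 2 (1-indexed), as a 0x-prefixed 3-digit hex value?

0x055

s_0 = plaintext = 0x922
s_1 = Round(s_0, k_0) = 0x375
s_2 = Round(s_1, k_1) = 0x055
s_3 = Round(s_2, k_2) = 0xB34
s_4 = Round(s_3, k_3) = 0x3E2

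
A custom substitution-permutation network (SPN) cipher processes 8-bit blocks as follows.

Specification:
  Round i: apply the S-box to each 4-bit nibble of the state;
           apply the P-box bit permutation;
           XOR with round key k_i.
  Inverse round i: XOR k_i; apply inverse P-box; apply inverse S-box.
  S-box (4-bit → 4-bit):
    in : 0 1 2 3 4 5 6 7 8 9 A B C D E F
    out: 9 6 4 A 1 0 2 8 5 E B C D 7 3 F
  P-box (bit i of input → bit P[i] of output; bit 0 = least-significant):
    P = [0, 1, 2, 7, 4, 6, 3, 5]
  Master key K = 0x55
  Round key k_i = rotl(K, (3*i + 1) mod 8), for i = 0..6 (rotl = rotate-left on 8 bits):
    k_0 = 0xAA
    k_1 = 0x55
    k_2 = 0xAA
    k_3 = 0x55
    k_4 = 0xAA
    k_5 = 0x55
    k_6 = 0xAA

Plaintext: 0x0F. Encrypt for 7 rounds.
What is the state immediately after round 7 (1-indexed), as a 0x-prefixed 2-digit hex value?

0xC3

s_0 = plaintext = 0x0F
s_1 = Round(s_0, k_0) = 0x1D
s_2 = Round(s_1, k_1) = 0x1A
s_3 = Round(s_2, k_2) = 0x61
s_4 = Round(s_3, k_3) = 0x13
s_5 = Round(s_4, k_4) = 0x60
s_6 = Round(s_5, k_5) = 0x94
s_7 = Round(s_6, k_6) = 0xC3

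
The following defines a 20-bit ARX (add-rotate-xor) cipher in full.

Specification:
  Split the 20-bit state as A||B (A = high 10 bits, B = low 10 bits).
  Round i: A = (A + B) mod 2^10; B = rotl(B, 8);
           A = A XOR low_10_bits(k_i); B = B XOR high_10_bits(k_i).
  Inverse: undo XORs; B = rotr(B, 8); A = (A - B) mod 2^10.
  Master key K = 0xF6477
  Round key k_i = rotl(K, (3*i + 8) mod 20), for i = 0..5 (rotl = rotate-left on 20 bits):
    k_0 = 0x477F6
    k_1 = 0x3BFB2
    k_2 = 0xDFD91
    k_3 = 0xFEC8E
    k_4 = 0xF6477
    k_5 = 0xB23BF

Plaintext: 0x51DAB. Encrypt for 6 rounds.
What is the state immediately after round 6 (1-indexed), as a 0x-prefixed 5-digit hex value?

s_0 = plaintext = 0x51DAB
s_1 = Round(s_0, k_0) = 0x41277
s_2 = Round(s_1, k_1) = 0x32772
s_3 = Round(s_2, k_2) = 0x6A9A3
s_4 = Round(s_3, k_3) = 0xF0C93
s_5 = Round(s_4, k_4) = 0x084FD
s_6 = Round(s_5, k_5) = 0xA87F7

0xA87F7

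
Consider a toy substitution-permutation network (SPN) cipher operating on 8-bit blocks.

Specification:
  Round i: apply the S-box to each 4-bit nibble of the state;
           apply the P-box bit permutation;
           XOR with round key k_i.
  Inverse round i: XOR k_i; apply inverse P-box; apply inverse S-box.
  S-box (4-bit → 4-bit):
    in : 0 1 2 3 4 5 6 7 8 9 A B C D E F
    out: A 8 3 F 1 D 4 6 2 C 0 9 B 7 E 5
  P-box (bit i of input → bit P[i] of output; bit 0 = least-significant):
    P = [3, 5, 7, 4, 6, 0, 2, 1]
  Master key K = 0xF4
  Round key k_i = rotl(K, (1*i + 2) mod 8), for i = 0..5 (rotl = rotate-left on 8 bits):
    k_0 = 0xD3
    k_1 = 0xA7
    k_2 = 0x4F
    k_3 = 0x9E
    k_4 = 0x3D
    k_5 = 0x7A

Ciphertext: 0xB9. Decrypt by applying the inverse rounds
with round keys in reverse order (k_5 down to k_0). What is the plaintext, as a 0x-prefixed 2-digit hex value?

s_0 = ciphertext = 0xB9
s_1 = InvRound(s_0, k_5) = 0xC6
s_2 = InvRound(s_1, k_4) = 0xC3
s_3 = InvRound(s_2, k_3) = 0xDB
s_4 = InvRound(s_3, k_2) = 0x69
s_5 = InvRound(s_4, k_1) = 0x5F
s_6 = InvRound(s_5, k_0) = 0x6F

0x6F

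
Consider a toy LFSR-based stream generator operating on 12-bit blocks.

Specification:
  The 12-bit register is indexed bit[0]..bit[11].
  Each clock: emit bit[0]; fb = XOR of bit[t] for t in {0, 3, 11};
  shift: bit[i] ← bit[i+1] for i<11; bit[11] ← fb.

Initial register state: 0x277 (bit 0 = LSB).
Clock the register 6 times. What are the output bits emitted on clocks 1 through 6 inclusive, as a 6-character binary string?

reg_0 = 0x277
clock 1: out=1, reg = 0x93B
clock 2: out=1, reg = 0xC9D
clock 3: out=1, reg = 0xE4E
clock 4: out=0, reg = 0x727
clock 5: out=1, reg = 0xB93
clock 6: out=1, reg = 0x5C9

111011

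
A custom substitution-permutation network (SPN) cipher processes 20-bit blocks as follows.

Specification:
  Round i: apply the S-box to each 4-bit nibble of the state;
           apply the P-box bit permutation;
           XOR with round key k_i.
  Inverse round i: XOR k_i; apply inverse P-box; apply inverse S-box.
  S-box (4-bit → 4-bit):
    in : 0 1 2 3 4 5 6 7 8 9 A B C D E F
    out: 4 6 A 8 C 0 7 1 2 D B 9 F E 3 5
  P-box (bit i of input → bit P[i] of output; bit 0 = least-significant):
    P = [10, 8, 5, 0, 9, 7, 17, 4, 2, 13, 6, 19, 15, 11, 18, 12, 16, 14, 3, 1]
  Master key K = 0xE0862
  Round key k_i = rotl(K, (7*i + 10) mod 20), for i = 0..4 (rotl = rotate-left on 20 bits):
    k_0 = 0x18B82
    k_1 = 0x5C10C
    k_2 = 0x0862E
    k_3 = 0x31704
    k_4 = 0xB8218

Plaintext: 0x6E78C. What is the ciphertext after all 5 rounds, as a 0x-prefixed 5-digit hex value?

0x4F5B3

s_0 = plaintext = 0x6E78C
s_1 = Round(s_0, k_0) = 0x0462F
s_2 = Round(s_1, k_1) = 0x1F5F0
s_3 = Round(s_2, k_2) = 0x64406
s_4 = Round(s_3, k_3) = 0xC426C
s_5 = Round(s_4, k_4) = 0x4F5B3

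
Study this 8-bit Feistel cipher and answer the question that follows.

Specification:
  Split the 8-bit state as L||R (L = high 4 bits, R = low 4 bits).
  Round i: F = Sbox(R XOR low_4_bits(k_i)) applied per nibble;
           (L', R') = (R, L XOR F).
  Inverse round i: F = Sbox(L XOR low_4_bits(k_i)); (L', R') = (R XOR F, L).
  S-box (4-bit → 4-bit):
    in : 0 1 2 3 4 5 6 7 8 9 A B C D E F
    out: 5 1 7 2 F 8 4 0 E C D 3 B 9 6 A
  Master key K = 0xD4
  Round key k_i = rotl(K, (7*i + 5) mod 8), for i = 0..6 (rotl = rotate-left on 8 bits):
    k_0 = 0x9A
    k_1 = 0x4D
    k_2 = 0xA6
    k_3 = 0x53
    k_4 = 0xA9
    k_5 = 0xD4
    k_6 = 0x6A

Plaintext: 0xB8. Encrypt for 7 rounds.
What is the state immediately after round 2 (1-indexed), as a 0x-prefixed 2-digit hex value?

s_0 = plaintext = 0xB8
s_1 = Round(s_0, k_0) = 0x8C
s_2 = Round(s_1, k_1) = 0xC9
s_3 = Round(s_2, k_2) = 0x96
s_4 = Round(s_3, k_3) = 0x61
s_5 = Round(s_4, k_4) = 0x18
s_6 = Round(s_5, k_5) = 0x8A
s_7 = Round(s_6, k_6) = 0xAD

0xC9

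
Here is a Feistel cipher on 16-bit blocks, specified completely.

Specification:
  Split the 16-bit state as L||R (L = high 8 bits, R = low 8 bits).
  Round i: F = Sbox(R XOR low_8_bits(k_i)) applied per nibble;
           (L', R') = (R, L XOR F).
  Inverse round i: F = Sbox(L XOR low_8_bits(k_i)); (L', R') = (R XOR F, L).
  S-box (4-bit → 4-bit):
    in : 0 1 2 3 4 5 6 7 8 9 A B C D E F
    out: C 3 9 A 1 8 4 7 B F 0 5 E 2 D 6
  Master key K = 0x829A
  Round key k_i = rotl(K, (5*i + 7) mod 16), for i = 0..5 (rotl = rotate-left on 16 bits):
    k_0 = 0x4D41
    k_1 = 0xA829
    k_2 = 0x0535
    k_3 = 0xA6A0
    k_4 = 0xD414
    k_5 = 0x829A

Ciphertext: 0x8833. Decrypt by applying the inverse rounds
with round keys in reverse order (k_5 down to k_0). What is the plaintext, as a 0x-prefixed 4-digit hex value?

s_0 = ciphertext = 0x8833
s_1 = InvRound(s_0, k_5) = 0x0A88
s_2 = InvRound(s_1, k_4) = 0xB50A
s_3 = InvRound(s_2, k_3) = 0x32B5
s_4 = InvRound(s_3, k_2) = 0x7232
s_5 = InvRound(s_4, k_1) = 0xB772
s_6 = InvRound(s_5, k_0) = 0x16B7

0x16B7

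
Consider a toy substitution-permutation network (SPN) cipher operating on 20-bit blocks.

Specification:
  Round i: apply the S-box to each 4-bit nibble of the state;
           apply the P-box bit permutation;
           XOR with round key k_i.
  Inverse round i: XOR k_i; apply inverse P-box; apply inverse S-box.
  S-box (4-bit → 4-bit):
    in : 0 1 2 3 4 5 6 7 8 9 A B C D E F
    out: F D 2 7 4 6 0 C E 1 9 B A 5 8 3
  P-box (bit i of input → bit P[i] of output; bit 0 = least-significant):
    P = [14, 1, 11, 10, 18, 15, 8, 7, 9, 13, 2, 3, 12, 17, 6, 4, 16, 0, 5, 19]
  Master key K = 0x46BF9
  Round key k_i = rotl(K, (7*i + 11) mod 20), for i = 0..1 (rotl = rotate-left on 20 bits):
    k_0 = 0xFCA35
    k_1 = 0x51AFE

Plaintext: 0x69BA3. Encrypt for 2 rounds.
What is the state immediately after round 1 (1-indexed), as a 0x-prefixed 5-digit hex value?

0xBB0BF

s_0 = plaintext = 0x69BA3
s_1 = Round(s_0, k_0) = 0xBB0BF
s_2 = Round(s_1, k_1) = 0xAE861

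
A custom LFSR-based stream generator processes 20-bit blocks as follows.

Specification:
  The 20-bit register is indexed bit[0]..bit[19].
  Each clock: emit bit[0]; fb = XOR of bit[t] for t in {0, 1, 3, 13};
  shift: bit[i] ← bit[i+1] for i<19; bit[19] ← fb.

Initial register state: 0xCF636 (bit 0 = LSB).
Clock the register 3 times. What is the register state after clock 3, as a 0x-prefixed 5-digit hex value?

0x99EC6

reg_0 = 0xCF636
clock 1: out=0, reg = 0x67B1B
clock 2: out=1, reg = 0x33D8D
clock 3: out=1, reg = 0x99EC6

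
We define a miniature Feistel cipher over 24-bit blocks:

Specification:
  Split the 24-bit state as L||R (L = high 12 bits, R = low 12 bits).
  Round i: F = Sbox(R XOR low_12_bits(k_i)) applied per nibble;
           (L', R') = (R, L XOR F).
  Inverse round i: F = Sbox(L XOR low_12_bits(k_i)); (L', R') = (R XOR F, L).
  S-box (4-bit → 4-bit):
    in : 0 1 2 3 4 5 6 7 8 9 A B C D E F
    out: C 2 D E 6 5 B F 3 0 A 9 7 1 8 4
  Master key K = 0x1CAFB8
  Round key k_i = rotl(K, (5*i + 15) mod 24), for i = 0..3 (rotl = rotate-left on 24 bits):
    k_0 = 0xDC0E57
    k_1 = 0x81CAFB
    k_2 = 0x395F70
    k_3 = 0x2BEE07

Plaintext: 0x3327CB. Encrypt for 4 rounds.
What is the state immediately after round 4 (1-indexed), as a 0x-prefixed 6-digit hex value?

0x04BFD4

s_0 = plaintext = 0x3327CB
s_1 = Round(s_0, k_0) = 0x7CB335
s_2 = Round(s_1, k_1) = 0x3357B3
s_3 = Round(s_2, k_2) = 0x7B304B
s_4 = Round(s_3, k_3) = 0x04BFD4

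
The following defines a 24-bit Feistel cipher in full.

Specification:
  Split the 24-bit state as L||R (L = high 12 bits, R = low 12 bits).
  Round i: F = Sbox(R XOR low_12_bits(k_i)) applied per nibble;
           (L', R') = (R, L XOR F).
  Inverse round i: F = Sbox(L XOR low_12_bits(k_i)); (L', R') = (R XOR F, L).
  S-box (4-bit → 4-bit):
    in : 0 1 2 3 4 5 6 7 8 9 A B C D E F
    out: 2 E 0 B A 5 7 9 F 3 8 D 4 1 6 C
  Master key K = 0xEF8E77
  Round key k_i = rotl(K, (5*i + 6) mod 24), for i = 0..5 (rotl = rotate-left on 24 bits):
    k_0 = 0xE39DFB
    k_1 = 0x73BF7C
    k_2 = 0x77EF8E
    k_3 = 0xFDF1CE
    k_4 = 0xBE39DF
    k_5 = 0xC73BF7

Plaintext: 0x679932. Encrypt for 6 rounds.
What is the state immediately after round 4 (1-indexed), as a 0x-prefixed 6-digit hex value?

s_0 = plaintext = 0x679932
s_1 = Round(s_0, k_0) = 0x932C3A
s_2 = Round(s_1, k_1) = 0xC3A295
s_3 = Round(s_2, k_2) = 0x295DD7
s_4 = Round(s_3, k_3) = 0xDD7676
s_5 = Round(s_4, k_4) = 0x676154
s_6 = Round(s_5, k_5) = 0x154EFD

0xDD7676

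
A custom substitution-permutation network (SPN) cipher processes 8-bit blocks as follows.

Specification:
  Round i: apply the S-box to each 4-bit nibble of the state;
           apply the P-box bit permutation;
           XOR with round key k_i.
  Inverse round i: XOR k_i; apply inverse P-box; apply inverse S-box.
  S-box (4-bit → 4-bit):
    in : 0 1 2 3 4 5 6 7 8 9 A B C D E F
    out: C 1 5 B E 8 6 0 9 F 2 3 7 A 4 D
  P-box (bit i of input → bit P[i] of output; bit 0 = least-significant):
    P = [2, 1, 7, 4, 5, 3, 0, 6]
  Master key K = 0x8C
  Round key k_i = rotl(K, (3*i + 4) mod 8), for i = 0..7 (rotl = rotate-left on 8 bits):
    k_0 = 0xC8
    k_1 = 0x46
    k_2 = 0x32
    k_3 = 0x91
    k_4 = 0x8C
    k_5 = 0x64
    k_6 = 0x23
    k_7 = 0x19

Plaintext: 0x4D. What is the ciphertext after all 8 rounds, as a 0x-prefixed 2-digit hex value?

0xD3

s_0 = plaintext = 0x4D
s_1 = Round(s_0, k_0) = 0x93
s_2 = Round(s_1, k_1) = 0x39
s_3 = Round(s_2, k_2) = 0xCC
s_4 = Round(s_3, k_3) = 0x3E
s_5 = Round(s_4, k_4) = 0x64
s_6 = Round(s_5, k_5) = 0xFF
s_7 = Round(s_6, k_6) = 0xD6
s_8 = Round(s_7, k_7) = 0xD3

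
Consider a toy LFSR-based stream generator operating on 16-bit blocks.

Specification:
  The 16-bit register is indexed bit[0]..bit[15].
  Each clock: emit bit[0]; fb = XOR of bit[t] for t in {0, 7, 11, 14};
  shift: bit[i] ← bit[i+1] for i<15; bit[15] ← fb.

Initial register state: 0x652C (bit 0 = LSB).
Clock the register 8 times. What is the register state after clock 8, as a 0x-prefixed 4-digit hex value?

reg_0 = 0x652C
clock 1: out=0, reg = 0xB296
clock 2: out=0, reg = 0xD94B
clock 3: out=1, reg = 0xECA5
clock 4: out=1, reg = 0x7652
clock 5: out=0, reg = 0xBB29
clock 6: out=1, reg = 0x5D94
clock 7: out=0, reg = 0xAECA
clock 8: out=0, reg = 0x5765

0x5765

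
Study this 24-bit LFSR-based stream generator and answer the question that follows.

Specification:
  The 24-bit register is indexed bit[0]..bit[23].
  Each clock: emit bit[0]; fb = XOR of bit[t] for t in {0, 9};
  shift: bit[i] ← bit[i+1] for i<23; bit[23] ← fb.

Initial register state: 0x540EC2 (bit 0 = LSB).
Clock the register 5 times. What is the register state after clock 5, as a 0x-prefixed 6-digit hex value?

0x2AA076

reg_0 = 0x540EC2
clock 1: out=0, reg = 0xAA0761
clock 2: out=1, reg = 0x5503B0
clock 3: out=0, reg = 0xAA81D8
clock 4: out=0, reg = 0x5540EC
clock 5: out=0, reg = 0x2AA076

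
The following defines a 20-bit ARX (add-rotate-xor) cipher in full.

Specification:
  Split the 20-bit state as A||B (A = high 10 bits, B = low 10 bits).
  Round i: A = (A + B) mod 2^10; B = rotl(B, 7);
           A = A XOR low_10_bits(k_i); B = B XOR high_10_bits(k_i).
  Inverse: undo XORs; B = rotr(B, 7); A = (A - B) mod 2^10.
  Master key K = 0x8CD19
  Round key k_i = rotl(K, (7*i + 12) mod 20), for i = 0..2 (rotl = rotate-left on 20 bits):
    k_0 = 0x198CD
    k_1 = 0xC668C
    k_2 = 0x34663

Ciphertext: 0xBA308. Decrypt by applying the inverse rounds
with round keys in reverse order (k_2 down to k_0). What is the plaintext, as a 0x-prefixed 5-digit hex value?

s_0 = ciphertext = 0xBA308
s_1 = InvRound(s_0, k_2) = 0x6F2CF
s_2 = InvRound(s_1, k_1) = 0x1F6B3
s_3 = InvRound(s_2, k_0) = 0x80EAD

0x80EAD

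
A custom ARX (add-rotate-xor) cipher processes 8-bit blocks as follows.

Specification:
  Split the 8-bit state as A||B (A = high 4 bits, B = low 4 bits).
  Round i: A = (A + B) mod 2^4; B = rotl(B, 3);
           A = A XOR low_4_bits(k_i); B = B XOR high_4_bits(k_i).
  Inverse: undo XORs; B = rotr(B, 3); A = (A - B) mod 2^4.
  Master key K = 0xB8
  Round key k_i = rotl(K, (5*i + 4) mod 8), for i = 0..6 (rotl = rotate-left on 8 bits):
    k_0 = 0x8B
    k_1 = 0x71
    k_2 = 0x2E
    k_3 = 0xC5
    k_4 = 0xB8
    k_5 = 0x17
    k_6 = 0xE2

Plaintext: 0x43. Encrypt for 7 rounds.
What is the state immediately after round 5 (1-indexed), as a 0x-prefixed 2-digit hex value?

s_0 = plaintext = 0x43
s_1 = Round(s_0, k_0) = 0xC1
s_2 = Round(s_1, k_1) = 0xCF
s_3 = Round(s_2, k_2) = 0x5D
s_4 = Round(s_3, k_3) = 0x72
s_5 = Round(s_4, k_4) = 0x1A
s_6 = Round(s_5, k_5) = 0xC4
s_7 = Round(s_6, k_6) = 0x2C

0x1A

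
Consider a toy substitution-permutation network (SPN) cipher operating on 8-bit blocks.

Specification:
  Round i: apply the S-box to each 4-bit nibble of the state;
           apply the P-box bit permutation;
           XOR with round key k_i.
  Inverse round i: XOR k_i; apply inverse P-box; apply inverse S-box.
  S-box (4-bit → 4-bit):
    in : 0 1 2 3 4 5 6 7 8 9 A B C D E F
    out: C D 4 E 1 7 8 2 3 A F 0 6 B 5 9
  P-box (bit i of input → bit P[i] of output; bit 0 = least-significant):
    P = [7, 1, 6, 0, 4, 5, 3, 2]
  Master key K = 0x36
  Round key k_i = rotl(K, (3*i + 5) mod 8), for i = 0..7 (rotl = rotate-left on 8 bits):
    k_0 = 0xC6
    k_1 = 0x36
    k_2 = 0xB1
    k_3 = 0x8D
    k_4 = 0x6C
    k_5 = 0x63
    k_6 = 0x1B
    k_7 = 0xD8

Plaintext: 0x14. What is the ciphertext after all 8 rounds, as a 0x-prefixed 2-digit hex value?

0x28

s_0 = plaintext = 0x14
s_1 = Round(s_0, k_0) = 0x5A
s_2 = Round(s_1, k_1) = 0xCD
s_3 = Round(s_2, k_2) = 0x1A
s_4 = Round(s_3, k_3) = 0x52
s_5 = Round(s_4, k_4) = 0x14
s_6 = Round(s_5, k_5) = 0xFF
s_7 = Round(s_6, k_6) = 0x8E
s_8 = Round(s_7, k_7) = 0x28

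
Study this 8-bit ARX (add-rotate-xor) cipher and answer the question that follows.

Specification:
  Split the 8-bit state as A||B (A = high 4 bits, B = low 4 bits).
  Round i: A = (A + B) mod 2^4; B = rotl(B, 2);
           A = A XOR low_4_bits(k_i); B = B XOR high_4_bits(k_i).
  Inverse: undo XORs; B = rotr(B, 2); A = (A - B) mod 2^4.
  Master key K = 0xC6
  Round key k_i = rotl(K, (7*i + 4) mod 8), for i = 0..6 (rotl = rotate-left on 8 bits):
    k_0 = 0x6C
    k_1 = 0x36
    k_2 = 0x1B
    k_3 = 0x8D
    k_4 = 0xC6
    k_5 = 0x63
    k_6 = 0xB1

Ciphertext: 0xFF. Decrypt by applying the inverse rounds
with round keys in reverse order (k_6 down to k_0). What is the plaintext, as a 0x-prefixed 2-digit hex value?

0xA2

s_0 = ciphertext = 0xFF
s_1 = InvRound(s_0, k_6) = 0xD1
s_2 = InvRound(s_1, k_5) = 0x1D
s_3 = InvRound(s_2, k_4) = 0x34
s_4 = InvRound(s_3, k_3) = 0xB3
s_5 = InvRound(s_4, k_2) = 0x88
s_6 = InvRound(s_5, k_1) = 0x0E
s_7 = InvRound(s_6, k_0) = 0xA2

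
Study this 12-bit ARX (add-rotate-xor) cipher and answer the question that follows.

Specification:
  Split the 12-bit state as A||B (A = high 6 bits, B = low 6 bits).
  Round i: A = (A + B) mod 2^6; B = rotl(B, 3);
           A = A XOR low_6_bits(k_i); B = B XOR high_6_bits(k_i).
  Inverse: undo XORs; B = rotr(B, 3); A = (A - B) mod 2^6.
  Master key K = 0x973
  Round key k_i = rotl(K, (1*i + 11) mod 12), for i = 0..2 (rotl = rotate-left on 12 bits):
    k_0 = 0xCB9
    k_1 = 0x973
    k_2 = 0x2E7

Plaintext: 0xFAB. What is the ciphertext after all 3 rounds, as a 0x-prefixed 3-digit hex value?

s_0 = plaintext = 0xFAB
s_1 = Round(s_0, k_0) = 0x42F
s_2 = Round(s_1, k_1) = 0x318
s_3 = Round(s_2, k_2) = 0x0C8

0x0C8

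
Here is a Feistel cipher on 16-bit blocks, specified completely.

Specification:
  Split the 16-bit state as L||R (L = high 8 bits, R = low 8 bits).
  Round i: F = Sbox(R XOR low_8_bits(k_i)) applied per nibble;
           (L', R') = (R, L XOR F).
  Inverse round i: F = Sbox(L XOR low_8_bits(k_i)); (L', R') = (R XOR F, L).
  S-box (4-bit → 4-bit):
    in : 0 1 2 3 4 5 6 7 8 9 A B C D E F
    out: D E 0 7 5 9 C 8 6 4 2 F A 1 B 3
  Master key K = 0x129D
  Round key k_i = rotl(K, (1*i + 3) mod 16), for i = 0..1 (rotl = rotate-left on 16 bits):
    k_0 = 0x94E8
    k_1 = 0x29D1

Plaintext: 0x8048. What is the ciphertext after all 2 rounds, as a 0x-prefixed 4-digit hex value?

s_0 = plaintext = 0x8048
s_1 = Round(s_0, k_0) = 0x48AD
s_2 = Round(s_1, k_1) = 0xADC2

0xADC2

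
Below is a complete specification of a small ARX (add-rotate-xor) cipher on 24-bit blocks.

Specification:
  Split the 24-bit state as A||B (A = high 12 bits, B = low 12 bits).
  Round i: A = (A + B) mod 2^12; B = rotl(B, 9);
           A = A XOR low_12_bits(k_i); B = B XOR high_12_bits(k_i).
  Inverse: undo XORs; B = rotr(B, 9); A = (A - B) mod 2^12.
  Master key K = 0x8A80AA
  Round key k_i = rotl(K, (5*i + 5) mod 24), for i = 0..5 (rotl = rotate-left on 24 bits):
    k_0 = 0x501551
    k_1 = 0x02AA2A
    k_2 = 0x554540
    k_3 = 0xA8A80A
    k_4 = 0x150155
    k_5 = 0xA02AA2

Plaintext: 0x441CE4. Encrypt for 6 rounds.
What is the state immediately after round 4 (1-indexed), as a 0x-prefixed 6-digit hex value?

0x1DDC4E

s_0 = plaintext = 0x441CE4
s_1 = Round(s_0, k_0) = 0x474C9D
s_2 = Round(s_1, k_1) = 0xB3BBB9
s_3 = Round(s_2, k_2) = 0x3B4623
s_4 = Round(s_3, k_3) = 0x1DDC4E
s_5 = Round(s_4, k_4) = 0xF7ECD9
s_6 = Round(s_5, k_5) = 0x6F5999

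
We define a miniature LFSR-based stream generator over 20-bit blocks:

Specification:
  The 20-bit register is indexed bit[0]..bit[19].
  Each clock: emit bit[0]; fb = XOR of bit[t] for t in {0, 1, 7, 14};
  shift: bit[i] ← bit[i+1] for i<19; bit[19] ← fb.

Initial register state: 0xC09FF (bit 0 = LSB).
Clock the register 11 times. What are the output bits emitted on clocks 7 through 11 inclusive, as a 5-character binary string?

reg_0 = 0xC09FF
clock 1: out=1, reg = 0xE04FF
clock 2: out=1, reg = 0xF027F
clock 3: out=1, reg = 0x7813F
clock 4: out=1, reg = 0x3C09F
clock 5: out=1, reg = 0x1E04F
clock 6: out=1, reg = 0x8F027
clock 7: out=1, reg = 0xC7813
clock 8: out=1, reg = 0xE3C09
clock 9: out=1, reg = 0xF1E04
clock 10: out=0, reg = 0x78F02
clock 11: out=0, reg = 0xBC781

11100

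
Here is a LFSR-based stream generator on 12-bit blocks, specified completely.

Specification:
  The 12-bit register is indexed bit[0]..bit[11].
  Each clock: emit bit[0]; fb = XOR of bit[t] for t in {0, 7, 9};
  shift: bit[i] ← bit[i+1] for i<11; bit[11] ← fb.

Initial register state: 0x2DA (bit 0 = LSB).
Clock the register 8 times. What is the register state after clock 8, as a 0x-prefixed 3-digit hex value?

reg_0 = 0x2DA
clock 1: out=0, reg = 0x16D
clock 2: out=1, reg = 0x8B6
clock 3: out=0, reg = 0xC5B
clock 4: out=1, reg = 0xE2D
clock 5: out=1, reg = 0x716
clock 6: out=0, reg = 0xB8B
clock 7: out=1, reg = 0xDC5
clock 8: out=1, reg = 0x6E2

0x6E2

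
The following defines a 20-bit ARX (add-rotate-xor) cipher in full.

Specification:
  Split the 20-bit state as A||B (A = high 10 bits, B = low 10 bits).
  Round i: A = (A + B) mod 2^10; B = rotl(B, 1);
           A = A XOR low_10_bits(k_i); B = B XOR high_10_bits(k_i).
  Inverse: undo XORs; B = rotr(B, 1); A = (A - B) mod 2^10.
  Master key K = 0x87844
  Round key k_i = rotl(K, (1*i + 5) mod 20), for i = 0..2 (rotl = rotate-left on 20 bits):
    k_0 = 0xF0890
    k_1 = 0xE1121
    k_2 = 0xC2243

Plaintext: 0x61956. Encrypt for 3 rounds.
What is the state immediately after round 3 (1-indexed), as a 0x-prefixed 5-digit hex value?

s_0 = plaintext = 0x61956
s_1 = Round(s_0, k_0) = 0x9316E
s_2 = Round(s_1, k_1) = 0xA6D58
s_3 = Round(s_2, k_2) = 0x6C1B8

0x6C1B8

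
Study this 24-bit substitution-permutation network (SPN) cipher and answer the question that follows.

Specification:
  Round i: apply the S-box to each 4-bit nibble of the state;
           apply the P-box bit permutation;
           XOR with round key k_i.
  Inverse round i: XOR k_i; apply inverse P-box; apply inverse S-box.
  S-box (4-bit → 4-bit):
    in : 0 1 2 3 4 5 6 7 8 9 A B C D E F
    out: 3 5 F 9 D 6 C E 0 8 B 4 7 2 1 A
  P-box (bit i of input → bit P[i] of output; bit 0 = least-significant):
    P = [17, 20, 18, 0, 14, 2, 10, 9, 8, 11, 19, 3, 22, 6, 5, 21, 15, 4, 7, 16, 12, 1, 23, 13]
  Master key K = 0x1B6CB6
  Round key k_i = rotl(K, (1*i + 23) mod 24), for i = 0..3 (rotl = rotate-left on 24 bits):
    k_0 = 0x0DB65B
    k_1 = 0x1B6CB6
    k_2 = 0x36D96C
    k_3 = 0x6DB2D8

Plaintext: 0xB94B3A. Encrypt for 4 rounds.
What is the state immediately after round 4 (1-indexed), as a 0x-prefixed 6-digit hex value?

0x493EF6

s_0 = plaintext = 0xB94B3A
s_1 = Round(s_0, k_0) = 0xF6F47A
s_2 = Round(s_1, k_1) = 0x204B79
s_3 = Round(s_2, k_2) = 0xDE6F5B
s_4 = Round(s_3, k_3) = 0x493EF6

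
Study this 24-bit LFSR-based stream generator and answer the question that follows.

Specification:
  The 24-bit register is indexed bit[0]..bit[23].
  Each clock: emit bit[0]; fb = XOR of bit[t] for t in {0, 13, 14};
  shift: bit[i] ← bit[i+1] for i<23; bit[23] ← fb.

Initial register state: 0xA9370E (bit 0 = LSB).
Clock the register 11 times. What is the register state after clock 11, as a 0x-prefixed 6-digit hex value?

0x9C7526

reg_0 = 0xA9370E
clock 1: out=0, reg = 0xD49B87
clock 2: out=1, reg = 0xEA4DC3
clock 3: out=1, reg = 0x7526E1
clock 4: out=1, reg = 0x3A9370
clock 5: out=0, reg = 0x1D49B8
clock 6: out=0, reg = 0x8EA4DC
clock 7: out=0, reg = 0xC7526E
clock 8: out=0, reg = 0xE3A937
clock 9: out=1, reg = 0x71D49B
clock 10: out=1, reg = 0x38EA4D
clock 11: out=1, reg = 0x9C7526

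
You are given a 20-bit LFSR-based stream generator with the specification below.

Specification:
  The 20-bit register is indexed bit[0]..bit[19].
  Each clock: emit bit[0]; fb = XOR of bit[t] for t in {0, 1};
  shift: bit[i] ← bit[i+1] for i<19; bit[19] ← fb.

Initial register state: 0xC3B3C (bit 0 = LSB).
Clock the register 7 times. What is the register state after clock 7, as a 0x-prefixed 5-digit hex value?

reg_0 = 0xC3B3C
clock 1: out=0, reg = 0x61D9E
clock 2: out=0, reg = 0xB0ECF
clock 3: out=1, reg = 0x58767
clock 4: out=1, reg = 0x2C3B3
clock 5: out=1, reg = 0x161D9
clock 6: out=1, reg = 0x8B0EC
clock 7: out=0, reg = 0x45876

0x45876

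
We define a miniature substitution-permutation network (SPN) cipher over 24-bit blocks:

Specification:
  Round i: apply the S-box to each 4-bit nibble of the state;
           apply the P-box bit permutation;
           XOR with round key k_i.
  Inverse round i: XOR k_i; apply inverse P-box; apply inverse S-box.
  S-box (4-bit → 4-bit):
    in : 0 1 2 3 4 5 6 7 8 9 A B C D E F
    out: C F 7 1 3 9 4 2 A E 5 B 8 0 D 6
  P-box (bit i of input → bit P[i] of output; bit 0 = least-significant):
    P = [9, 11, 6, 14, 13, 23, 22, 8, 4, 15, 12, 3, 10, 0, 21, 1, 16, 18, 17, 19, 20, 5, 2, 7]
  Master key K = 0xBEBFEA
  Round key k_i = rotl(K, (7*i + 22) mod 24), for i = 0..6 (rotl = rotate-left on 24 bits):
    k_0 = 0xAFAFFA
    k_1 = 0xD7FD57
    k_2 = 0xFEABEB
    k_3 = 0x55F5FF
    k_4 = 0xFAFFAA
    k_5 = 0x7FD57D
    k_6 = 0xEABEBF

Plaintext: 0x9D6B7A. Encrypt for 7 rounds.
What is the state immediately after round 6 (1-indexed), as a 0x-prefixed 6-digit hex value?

0xB10DE7

s_0 = plaintext = 0x9D6B7A
s_1 = Round(s_0, k_0) = 0x0F2D06
s_2 = Round(s_1, k_1) = 0xB1F892
s_3 = Round(s_2, k_2) = 0x012002
s_4 = Round(s_3, k_3) = 0x3AEA32
s_5 = Round(s_4, k_4) = 0xC9C1F8
s_6 = Round(s_5, k_5) = 0xB10DE7
s_7 = Round(s_6, k_6) = 0x95971D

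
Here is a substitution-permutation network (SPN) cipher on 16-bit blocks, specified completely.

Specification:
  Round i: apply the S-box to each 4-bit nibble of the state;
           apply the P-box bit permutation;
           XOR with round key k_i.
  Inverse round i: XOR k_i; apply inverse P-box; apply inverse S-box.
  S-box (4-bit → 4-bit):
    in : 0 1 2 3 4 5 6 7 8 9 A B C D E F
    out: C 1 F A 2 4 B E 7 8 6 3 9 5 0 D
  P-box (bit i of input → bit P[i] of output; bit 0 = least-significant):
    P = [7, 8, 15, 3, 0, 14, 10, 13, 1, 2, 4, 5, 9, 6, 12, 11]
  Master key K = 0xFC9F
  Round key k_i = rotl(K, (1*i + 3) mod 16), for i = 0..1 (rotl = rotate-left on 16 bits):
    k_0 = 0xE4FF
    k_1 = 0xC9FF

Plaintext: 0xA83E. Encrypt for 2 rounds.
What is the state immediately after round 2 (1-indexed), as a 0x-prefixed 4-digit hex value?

s_0 = plaintext = 0xA83E
s_1 = Round(s_0, k_0) = 0x94A9
s_2 = Round(s_1, k_1) = 0x85F3

0x85F3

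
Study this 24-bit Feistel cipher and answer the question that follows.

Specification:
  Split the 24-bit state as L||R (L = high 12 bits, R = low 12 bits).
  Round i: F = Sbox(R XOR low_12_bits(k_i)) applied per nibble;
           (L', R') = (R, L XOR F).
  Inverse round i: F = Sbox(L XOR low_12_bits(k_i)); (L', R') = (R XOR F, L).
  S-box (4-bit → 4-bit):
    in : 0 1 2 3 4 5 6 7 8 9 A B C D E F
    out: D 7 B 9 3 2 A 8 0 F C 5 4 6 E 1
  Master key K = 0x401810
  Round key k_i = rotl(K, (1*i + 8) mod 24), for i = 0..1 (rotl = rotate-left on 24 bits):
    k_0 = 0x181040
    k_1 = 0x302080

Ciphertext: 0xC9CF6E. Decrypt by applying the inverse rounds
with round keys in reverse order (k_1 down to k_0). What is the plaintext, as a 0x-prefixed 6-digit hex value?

s_0 = ciphertext = 0xC9CF6E
s_1 = InvRound(s_0, k_1) = 0xB1AC9C
s_2 = InvRound(s_1, k_0) = 0x9B0B1A

0x9B0B1A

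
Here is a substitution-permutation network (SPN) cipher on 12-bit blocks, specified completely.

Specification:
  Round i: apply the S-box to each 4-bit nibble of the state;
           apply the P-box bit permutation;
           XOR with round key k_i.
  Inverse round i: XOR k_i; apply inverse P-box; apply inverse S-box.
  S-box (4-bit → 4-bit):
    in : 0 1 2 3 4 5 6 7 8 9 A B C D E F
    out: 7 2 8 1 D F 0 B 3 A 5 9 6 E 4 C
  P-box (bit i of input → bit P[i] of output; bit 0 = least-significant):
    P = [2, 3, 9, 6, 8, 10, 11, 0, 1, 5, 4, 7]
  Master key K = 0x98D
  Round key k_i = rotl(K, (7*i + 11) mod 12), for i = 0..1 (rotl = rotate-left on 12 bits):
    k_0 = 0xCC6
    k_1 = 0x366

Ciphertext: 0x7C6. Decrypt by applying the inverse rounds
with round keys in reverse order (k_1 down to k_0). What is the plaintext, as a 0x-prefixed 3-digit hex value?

0xF82

s_0 = ciphertext = 0x7C6
s_1 = InvRound(s_0, k_1) = 0x916
s_2 = InvRound(s_1, k_0) = 0xF82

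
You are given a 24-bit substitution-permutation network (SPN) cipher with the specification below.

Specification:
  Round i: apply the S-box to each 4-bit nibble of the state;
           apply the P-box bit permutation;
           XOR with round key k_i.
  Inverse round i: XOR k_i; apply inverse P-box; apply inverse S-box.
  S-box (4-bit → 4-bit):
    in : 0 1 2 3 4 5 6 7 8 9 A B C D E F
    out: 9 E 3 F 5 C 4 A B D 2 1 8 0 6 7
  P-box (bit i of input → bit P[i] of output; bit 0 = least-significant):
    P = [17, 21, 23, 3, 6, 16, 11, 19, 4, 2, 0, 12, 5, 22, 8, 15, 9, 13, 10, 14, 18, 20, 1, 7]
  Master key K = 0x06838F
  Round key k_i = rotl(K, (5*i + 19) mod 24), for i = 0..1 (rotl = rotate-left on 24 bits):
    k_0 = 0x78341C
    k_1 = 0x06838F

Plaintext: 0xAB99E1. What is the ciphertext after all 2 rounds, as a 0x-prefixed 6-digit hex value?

s_0 = plaintext = 0xAB99E1
s_1 = Round(s_0, k_0) = 0xC9AF25
s_2 = Round(s_1, k_1) = 0xC7C552

0xC7C552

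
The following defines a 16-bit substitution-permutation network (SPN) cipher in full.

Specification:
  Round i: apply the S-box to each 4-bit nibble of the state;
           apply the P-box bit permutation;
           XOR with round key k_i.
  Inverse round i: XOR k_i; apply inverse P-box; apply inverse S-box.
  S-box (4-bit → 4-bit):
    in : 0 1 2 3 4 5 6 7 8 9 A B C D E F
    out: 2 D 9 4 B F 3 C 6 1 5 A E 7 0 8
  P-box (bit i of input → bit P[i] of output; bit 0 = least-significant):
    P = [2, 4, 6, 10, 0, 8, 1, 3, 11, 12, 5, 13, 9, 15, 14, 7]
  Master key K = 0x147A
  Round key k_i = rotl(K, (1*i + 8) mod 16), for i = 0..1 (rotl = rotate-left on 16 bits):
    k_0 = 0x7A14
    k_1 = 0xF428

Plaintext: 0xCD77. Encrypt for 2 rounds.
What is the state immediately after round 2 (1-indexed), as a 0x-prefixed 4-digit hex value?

0xAE20

s_0 = plaintext = 0xCD77
s_1 = Round(s_0, k_0) = 0xA6FE
s_2 = Round(s_1, k_1) = 0xAE20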